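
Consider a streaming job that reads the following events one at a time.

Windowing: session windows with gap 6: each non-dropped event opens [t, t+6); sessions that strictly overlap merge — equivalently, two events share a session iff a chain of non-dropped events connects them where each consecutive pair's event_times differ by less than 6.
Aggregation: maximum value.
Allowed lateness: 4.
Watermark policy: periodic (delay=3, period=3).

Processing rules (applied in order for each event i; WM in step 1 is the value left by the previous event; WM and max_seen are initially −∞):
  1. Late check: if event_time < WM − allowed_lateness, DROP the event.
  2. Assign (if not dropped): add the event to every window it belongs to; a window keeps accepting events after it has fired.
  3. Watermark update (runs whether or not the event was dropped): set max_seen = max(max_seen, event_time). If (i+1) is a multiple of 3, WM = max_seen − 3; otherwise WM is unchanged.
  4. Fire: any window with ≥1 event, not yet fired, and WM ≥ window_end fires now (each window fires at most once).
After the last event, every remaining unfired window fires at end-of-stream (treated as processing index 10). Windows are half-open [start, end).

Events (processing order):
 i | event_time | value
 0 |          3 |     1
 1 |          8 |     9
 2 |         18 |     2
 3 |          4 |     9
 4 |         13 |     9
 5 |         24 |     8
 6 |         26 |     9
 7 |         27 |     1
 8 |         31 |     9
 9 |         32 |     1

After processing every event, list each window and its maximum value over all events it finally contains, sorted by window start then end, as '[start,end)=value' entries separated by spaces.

i=0 t=3 v=1: → [3,9); WM=−∞
i=1 t=8 v=9: → [3,14); WM=−∞
i=2 t=18 v=2: → [18,24); WM=15
i=3 t=4 v=9: DROP (t<15-4); WM=15
i=4 t=13 v=9: → [3,24); WM=15
i=5 t=24 v=8: → [24,30); WM=21
i=6 t=26 v=9: → [24,32); WM=21
i=7 t=27 v=1: → [24,33); WM=21
i=8 t=31 v=9: → [24,37); WM=28
i=9 t=32 v=1: → [24,38); WM=28

[3,24)=9 [24,38)=9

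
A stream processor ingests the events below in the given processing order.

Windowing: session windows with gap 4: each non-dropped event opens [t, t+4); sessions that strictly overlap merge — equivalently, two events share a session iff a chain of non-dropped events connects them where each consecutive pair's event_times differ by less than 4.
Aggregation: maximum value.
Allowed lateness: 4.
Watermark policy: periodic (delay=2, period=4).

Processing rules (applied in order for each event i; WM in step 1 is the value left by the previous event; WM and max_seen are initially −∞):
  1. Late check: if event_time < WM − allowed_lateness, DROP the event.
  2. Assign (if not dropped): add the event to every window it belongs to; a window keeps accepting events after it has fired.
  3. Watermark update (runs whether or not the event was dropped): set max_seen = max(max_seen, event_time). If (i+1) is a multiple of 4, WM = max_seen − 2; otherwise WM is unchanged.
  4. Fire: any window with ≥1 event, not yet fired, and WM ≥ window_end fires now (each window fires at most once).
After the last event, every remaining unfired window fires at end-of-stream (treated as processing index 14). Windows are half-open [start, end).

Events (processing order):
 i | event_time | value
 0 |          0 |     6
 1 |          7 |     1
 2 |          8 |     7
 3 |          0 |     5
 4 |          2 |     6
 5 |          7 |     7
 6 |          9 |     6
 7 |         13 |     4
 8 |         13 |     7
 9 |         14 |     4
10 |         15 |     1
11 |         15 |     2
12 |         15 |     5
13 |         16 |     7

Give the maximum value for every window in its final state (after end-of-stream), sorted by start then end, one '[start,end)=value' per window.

i=0 t=0 v=6: → [0,4); WM=−∞
i=1 t=7 v=1: → [7,11); WM=−∞
i=2 t=8 v=7: → [7,12); WM=−∞
i=3 t=0 v=5: → [0,4); WM=6
i=4 t=2 v=6: → [0,6); WM=6
i=5 t=7 v=7: → [7,12); WM=6
i=6 t=9 v=6: → [7,13); WM=6
i=7 t=13 v=4: → [13,17); WM=11
i=8 t=13 v=7: → [13,17); WM=11
i=9 t=14 v=4: → [13,18); WM=11
i=10 t=15 v=1: → [13,19); WM=11
i=11 t=15 v=2: → [13,19); WM=13
i=12 t=15 v=5: → [13,19); WM=13
i=13 t=16 v=7: → [13,20); WM=13

[0,6)=6 [7,13)=7 [13,20)=7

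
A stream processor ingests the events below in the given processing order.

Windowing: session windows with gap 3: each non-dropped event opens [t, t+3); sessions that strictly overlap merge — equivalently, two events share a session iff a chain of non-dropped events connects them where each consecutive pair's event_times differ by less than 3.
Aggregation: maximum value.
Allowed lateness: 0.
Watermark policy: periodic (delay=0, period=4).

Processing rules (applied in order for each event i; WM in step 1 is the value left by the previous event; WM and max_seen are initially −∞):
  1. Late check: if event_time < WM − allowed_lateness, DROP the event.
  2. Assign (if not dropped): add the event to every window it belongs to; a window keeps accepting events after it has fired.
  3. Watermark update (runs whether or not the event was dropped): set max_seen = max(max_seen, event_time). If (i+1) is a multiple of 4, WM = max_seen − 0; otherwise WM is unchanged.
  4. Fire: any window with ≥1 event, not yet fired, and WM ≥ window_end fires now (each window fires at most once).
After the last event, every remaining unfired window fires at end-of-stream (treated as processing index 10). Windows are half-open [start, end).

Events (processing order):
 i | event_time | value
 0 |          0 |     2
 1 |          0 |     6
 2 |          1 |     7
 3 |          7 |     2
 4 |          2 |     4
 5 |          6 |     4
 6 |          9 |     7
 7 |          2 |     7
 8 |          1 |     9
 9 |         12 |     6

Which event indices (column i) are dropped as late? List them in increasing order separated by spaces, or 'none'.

4 5 7 8

i=0 t=0 v=2: → [0,3); WM=−∞
i=1 t=0 v=6: → [0,3); WM=−∞
i=2 t=1 v=7: → [0,4); WM=−∞
i=3 t=7 v=2: → [7,10); WM=7
i=4 t=2 v=4: DROP (t<7-0); WM=7
i=5 t=6 v=4: DROP (t<7-0); WM=7
i=6 t=9 v=7: → [7,12); WM=7
i=7 t=2 v=7: DROP (t<7-0); WM=9
i=8 t=1 v=9: DROP (t<9-0); WM=9
i=9 t=12 v=6: → [12,15); WM=9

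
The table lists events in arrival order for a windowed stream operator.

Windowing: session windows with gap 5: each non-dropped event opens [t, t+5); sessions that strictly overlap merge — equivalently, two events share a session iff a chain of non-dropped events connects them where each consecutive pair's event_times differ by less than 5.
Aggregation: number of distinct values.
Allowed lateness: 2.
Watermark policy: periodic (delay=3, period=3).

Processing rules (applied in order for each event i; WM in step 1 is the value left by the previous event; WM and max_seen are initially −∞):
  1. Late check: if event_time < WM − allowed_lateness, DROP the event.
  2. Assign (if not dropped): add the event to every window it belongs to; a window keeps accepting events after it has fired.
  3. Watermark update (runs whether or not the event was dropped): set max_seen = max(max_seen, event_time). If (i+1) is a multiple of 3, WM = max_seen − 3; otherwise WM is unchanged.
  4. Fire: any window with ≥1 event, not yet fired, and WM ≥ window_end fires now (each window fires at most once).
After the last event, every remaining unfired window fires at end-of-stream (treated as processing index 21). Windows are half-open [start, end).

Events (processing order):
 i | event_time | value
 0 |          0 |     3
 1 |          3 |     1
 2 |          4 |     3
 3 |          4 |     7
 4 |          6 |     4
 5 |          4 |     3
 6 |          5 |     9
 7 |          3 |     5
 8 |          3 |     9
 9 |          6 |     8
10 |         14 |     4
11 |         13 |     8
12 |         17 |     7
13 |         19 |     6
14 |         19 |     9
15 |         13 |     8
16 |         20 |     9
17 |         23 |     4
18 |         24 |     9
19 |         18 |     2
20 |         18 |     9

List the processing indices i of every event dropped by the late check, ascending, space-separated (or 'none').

15

i=0 t=0 v=3: → [0,5); WM=−∞
i=1 t=3 v=1: → [0,8); WM=−∞
i=2 t=4 v=3: → [0,9); WM=1
i=3 t=4 v=7: → [0,9); WM=1
i=4 t=6 v=4: → [0,11); WM=1
i=5 t=4 v=3: → [0,11); WM=3
i=6 t=5 v=9: → [0,11); WM=3
i=7 t=3 v=5: → [0,11); WM=3
i=8 t=3 v=9: → [0,11); WM=3
i=9 t=6 v=8: → [0,11); WM=3
i=10 t=14 v=4: → [14,19); WM=3
i=11 t=13 v=8: → [13,19); WM=11
i=12 t=17 v=7: → [13,22); WM=11
i=13 t=19 v=6: → [13,24); WM=11
i=14 t=19 v=9: → [13,24); WM=16
i=15 t=13 v=8: DROP (t<16-2); WM=16
i=16 t=20 v=9: → [13,25); WM=16
i=17 t=23 v=4: → [13,28); WM=20
i=18 t=24 v=9: → [13,29); WM=20
i=19 t=18 v=2: → [13,29); WM=20
i=20 t=18 v=9: → [13,29); WM=21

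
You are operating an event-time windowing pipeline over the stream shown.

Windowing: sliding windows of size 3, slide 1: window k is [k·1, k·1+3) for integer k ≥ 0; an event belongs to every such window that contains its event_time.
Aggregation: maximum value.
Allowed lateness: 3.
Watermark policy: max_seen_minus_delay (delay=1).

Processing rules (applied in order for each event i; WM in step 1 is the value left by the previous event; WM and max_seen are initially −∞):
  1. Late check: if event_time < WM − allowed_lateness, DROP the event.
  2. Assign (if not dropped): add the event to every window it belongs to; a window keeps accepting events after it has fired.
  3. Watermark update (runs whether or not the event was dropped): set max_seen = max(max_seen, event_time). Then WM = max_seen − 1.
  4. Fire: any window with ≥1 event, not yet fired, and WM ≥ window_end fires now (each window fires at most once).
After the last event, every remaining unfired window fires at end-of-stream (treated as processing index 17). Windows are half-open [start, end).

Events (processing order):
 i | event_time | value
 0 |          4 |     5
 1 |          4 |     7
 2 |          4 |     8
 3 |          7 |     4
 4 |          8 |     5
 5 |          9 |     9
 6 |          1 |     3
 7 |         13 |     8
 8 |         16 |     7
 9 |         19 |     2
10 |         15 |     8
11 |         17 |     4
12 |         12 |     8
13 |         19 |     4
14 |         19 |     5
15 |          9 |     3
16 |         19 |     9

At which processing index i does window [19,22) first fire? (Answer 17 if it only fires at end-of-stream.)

i=0 t=4 v=5: → [4,7),[3,6),[2,5); WM=3
i=1 t=4 v=7: → [4,7),[3,6),[2,5); WM=3
i=2 t=4 v=8: → [4,7),[3,6),[2,5); WM=3
i=3 t=7 v=4: → [7,10),[6,9),[5,8); WM=6; [2,5) fires=8 [3,6) fires=8
i=4 t=8 v=5: → [8,11),[7,10),[6,9); WM=7; [4,7) fires=8
i=5 t=9 v=9: → [9,12),[8,11),[7,10); WM=8; [5,8) fires=4
i=6 t=1 v=3: DROP (t<8-3); WM=8
i=7 t=13 v=8: → [13,16),[12,15),[11,14); WM=12; [6,9) fires=5 [7,10) fires=9 [8,11) fires=9 [9,12) fires=9
i=8 t=16 v=7: → [16,19),[15,18),[14,17); WM=15; [11,14) fires=8 [12,15) fires=8
i=9 t=19 v=2: → [19,22),[18,21),[17,20); WM=18; [13,16) fires=8 [14,17) fires=7 [15,18) fires=7
i=10 t=15 v=8: → [15,18),[14,17),[13,16); WM=18
i=11 t=17 v=4: → [17,20),[16,19),[15,18); WM=18
i=12 t=12 v=8: DROP (t<18-3); WM=18
i=13 t=19 v=4: → [19,22),[18,21),[17,20); WM=18
i=14 t=19 v=5: → [19,22),[18,21),[17,20); WM=18
i=15 t=9 v=3: DROP (t<18-3); WM=18
i=16 t=19 v=9: → [19,22),[18,21),[17,20); WM=18

17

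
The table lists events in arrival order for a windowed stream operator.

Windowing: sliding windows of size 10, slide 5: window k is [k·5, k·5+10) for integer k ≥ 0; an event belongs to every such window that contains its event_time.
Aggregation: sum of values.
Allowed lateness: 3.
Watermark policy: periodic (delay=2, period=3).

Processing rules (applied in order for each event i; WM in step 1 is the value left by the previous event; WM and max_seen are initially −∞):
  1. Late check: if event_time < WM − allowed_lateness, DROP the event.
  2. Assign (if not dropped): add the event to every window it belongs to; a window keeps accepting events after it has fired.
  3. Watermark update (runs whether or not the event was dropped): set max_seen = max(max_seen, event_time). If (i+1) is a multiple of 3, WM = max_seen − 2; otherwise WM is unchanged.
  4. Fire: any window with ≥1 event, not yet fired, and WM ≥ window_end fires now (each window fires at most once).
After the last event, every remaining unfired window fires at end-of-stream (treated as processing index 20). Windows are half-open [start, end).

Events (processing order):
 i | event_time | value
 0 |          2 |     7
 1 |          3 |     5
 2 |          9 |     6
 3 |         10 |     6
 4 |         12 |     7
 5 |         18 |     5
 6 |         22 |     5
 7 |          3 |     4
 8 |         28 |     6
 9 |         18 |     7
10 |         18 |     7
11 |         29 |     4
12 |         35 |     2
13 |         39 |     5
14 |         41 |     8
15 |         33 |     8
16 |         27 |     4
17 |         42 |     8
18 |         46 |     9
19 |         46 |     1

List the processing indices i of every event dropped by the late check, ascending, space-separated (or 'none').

i=0 t=2 v=7: → [0,10); WM=−∞
i=1 t=3 v=5: → [0,10); WM=−∞
i=2 t=9 v=6: → [5,15),[0,10); WM=7
i=3 t=10 v=6: → [10,20),[5,15); WM=7
i=4 t=12 v=7: → [10,20),[5,15); WM=7
i=5 t=18 v=5: → [15,25),[10,20); WM=16; [0,10) fires=18 [5,15) fires=19
i=6 t=22 v=5: → [20,30),[15,25); WM=16
i=7 t=3 v=4: DROP (t<16-3); WM=16
i=8 t=28 v=6: → [25,35),[20,30); WM=26; [10,20) fires=18 [15,25) fires=10
i=9 t=18 v=7: DROP (t<26-3); WM=26
i=10 t=18 v=7: DROP (t<26-3); WM=26
i=11 t=29 v=4: → [25,35),[20,30); WM=27
i=12 t=35 v=2: → [35,45),[30,40); WM=27
i=13 t=39 v=5: → [35,45),[30,40); WM=27
i=14 t=41 v=8: → [40,50),[35,45); WM=39; [20,30) fires=15 [25,35) fires=10
i=15 t=33 v=8: DROP (t<39-3); WM=39
i=16 t=27 v=4: DROP (t<39-3); WM=39
i=17 t=42 v=8: → [40,50),[35,45); WM=40; [30,40) fires=7
i=18 t=46 v=9: → [45,55),[40,50); WM=40
i=19 t=46 v=1: → [45,55),[40,50); WM=40

7 9 10 15 16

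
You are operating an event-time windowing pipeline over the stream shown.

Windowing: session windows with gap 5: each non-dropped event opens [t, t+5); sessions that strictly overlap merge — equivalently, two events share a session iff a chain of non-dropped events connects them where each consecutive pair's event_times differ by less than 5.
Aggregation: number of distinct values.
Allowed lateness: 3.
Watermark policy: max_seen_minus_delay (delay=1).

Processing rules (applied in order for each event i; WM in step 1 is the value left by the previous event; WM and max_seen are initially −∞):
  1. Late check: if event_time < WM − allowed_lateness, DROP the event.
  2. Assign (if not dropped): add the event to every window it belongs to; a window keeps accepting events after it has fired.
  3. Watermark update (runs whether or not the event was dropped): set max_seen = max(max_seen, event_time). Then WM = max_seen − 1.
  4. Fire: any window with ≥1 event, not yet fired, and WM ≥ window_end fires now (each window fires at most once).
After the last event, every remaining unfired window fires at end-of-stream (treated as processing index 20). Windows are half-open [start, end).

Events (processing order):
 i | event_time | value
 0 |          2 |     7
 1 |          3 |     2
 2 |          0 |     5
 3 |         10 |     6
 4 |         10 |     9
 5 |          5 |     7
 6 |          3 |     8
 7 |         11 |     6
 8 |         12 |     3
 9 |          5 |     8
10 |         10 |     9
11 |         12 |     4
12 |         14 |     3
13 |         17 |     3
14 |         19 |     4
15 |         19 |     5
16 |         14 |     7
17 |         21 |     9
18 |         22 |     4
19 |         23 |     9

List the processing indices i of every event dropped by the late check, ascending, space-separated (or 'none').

i=0 t=2 v=7: → [2,7); WM=1
i=1 t=3 v=2: → [2,8); WM=2
i=2 t=0 v=5: → [0,8); WM=2
i=3 t=10 v=6: → [10,15); WM=9
i=4 t=10 v=9: → [10,15); WM=9
i=5 t=5 v=7: DROP (t<9-3); WM=9
i=6 t=3 v=8: DROP (t<9-3); WM=9
i=7 t=11 v=6: → [10,16); WM=10
i=8 t=12 v=3: → [10,17); WM=11
i=9 t=5 v=8: DROP (t<11-3); WM=11
i=10 t=10 v=9: → [10,17); WM=11
i=11 t=12 v=4: → [10,17); WM=11
i=12 t=14 v=3: → [10,19); WM=13
i=13 t=17 v=3: → [10,22); WM=16
i=14 t=19 v=4: → [10,24); WM=18
i=15 t=19 v=5: → [10,24); WM=18
i=16 t=14 v=7: DROP (t<18-3); WM=18
i=17 t=21 v=9: → [10,26); WM=20
i=18 t=22 v=4: → [10,27); WM=21
i=19 t=23 v=9: → [10,28); WM=22

5 6 9 16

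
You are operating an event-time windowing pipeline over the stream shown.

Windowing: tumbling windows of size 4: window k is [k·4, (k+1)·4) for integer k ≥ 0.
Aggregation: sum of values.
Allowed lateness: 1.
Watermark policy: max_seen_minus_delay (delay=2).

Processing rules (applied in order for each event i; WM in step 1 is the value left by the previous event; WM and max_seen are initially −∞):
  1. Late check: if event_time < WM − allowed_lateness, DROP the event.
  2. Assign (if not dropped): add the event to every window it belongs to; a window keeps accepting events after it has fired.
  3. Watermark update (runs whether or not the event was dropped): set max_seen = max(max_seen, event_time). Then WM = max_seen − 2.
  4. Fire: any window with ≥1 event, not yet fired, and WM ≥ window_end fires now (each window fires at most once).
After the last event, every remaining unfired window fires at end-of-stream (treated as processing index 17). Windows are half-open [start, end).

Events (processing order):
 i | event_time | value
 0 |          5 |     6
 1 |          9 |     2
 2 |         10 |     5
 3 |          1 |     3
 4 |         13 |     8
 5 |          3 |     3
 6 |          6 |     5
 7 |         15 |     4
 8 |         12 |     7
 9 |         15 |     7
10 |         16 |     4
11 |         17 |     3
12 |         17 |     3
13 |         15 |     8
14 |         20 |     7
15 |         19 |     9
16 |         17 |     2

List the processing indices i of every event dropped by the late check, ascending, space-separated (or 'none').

3 5 6

i=0 t=5 v=6: → [4,8); WM=3
i=1 t=9 v=2: → [8,12); WM=7
i=2 t=10 v=5: → [8,12); WM=8; [4,8) fires=6
i=3 t=1 v=3: DROP (t<8-1); WM=8
i=4 t=13 v=8: → [12,16); WM=11
i=5 t=3 v=3: DROP (t<11-1); WM=11
i=6 t=6 v=5: DROP (t<11-1); WM=11
i=7 t=15 v=4: → [12,16); WM=13; [8,12) fires=7
i=8 t=12 v=7: → [12,16); WM=13
i=9 t=15 v=7: → [12,16); WM=13
i=10 t=16 v=4: → [16,20); WM=14
i=11 t=17 v=3: → [16,20); WM=15
i=12 t=17 v=3: → [16,20); WM=15
i=13 t=15 v=8: → [12,16); WM=15
i=14 t=20 v=7: → [20,24); WM=18; [12,16) fires=34
i=15 t=19 v=9: → [16,20); WM=18
i=16 t=17 v=2: → [16,20); WM=18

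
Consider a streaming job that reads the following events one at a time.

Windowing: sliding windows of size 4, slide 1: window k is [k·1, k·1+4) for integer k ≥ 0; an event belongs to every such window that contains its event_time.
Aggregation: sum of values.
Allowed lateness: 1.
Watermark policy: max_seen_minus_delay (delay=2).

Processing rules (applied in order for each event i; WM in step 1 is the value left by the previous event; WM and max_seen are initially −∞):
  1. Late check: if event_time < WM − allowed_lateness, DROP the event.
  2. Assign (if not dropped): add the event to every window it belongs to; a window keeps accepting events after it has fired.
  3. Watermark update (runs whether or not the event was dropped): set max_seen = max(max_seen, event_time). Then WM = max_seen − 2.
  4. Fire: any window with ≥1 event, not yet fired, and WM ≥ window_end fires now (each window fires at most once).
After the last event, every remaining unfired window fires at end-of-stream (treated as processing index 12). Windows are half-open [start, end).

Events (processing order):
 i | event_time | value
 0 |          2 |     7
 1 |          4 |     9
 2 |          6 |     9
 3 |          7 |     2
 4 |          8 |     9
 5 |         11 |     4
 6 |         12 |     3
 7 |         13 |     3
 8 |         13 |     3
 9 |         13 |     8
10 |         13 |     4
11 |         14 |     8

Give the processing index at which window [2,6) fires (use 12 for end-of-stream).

i=0 t=2 v=7: → [2,6),[1,5),[0,4); WM=0
i=1 t=4 v=9: → [4,8),[3,7),[2,6),[1,5); WM=2
i=2 t=6 v=9: → [6,10),[5,9),[4,8),[3,7); WM=4; [0,4) fires=7
i=3 t=7 v=2: → [7,11),[6,10),[5,9),[4,8); WM=5; [1,5) fires=16
i=4 t=8 v=9: → [8,12),[7,11),[6,10),[5,9); WM=6; [2,6) fires=16
i=5 t=11 v=4: → [11,15),[10,14),[9,13),[8,12); WM=9; [3,7) fires=18 [4,8) fires=20 [5,9) fires=20
i=6 t=12 v=3: → [12,16),[11,15),[10,14),[9,13); WM=10; [6,10) fires=20
i=7 t=13 v=3: → [13,17),[12,16),[11,15),[10,14); WM=11; [7,11) fires=11
i=8 t=13 v=3: → [13,17),[12,16),[11,15),[10,14); WM=11
i=9 t=13 v=8: → [13,17),[12,16),[11,15),[10,14); WM=11
i=10 t=13 v=4: → [13,17),[12,16),[11,15),[10,14); WM=11
i=11 t=14 v=8: → [14,18),[13,17),[12,16),[11,15); WM=12; [8,12) fires=13

4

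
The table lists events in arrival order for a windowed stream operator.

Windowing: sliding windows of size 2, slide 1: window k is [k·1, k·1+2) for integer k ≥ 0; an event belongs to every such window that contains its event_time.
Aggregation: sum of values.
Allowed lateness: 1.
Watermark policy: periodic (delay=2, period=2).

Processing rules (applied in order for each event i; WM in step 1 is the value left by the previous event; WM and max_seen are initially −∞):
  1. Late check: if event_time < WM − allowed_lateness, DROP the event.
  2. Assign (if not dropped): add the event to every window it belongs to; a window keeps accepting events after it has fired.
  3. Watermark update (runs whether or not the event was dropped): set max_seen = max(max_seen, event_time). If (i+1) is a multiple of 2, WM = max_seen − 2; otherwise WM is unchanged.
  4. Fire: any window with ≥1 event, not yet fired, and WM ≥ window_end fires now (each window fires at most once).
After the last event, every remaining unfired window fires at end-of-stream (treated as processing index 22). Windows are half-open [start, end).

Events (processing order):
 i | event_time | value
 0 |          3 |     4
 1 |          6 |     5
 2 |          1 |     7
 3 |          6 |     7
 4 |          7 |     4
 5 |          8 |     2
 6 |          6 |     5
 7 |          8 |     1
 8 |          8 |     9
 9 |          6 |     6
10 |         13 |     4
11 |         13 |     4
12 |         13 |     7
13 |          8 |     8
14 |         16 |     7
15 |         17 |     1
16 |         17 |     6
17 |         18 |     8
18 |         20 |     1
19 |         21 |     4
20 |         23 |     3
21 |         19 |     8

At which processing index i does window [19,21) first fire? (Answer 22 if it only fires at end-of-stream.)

21

i=0 t=3 v=4: → [3,5),[2,4); WM=−∞
i=1 t=6 v=5: → [6,8),[5,7); WM=4; [2,4) fires=4
i=2 t=1 v=7: DROP (t<4-1); WM=4
i=3 t=6 v=7: → [6,8),[5,7); WM=4
i=4 t=7 v=4: → [7,9),[6,8); WM=4
i=5 t=8 v=2: → [8,10),[7,9); WM=6; [3,5) fires=4
i=6 t=6 v=5: → [6,8),[5,7); WM=6
i=7 t=8 v=1: → [8,10),[7,9); WM=6
i=8 t=8 v=9: → [8,10),[7,9); WM=6
i=9 t=6 v=6: → [6,8),[5,7); WM=6
i=10 t=13 v=4: → [13,15),[12,14); WM=6
i=11 t=13 v=4: → [13,15),[12,14); WM=11; [5,7) fires=23 [6,8) fires=27 [7,9) fires=16 [8,10) fires=12
i=12 t=13 v=7: → [13,15),[12,14); WM=11
i=13 t=8 v=8: DROP (t<11-1); WM=11
i=14 t=16 v=7: → [16,18),[15,17); WM=11
i=15 t=17 v=1: → [17,19),[16,18); WM=15; [12,14) fires=15 [13,15) fires=15
i=16 t=17 v=6: → [17,19),[16,18); WM=15
i=17 t=18 v=8: → [18,20),[17,19); WM=16
i=18 t=20 v=1: → [20,22),[19,21); WM=16
i=19 t=21 v=4: → [21,23),[20,22); WM=19; [15,17) fires=7 [16,18) fires=14 [17,19) fires=15
i=20 t=23 v=3: → [23,25),[22,24); WM=19
i=21 t=19 v=8: → [19,21),[18,20); WM=21; [18,20) fires=16 [19,21) fires=9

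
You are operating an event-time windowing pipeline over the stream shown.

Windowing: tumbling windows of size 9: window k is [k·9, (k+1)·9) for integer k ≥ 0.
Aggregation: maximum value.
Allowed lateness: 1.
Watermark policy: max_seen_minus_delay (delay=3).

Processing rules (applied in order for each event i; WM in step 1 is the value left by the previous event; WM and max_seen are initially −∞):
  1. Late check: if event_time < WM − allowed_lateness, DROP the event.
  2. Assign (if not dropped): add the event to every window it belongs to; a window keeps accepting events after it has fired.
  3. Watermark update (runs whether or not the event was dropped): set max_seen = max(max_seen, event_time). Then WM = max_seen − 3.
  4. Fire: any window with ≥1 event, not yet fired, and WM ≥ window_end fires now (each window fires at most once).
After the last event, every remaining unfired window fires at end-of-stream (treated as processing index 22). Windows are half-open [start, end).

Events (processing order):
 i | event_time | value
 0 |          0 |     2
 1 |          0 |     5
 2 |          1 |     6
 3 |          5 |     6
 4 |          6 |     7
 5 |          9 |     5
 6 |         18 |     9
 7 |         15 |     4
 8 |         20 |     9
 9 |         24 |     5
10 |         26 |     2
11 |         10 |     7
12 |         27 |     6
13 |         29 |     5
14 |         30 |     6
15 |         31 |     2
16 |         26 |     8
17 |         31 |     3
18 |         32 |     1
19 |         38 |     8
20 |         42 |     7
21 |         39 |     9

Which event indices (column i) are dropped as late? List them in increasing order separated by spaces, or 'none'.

11 16

i=0 t=0 v=2: → [0,9); WM=-3
i=1 t=0 v=5: → [0,9); WM=-3
i=2 t=1 v=6: → [0,9); WM=-2
i=3 t=5 v=6: → [0,9); WM=2
i=4 t=6 v=7: → [0,9); WM=3
i=5 t=9 v=5: → [9,18); WM=6
i=6 t=18 v=9: → [18,27); WM=15; [0,9) fires=7
i=7 t=15 v=4: → [9,18); WM=15
i=8 t=20 v=9: → [18,27); WM=17
i=9 t=24 v=5: → [18,27); WM=21; [9,18) fires=5
i=10 t=26 v=2: → [18,27); WM=23
i=11 t=10 v=7: DROP (t<23-1); WM=23
i=12 t=27 v=6: → [27,36); WM=24
i=13 t=29 v=5: → [27,36); WM=26
i=14 t=30 v=6: → [27,36); WM=27; [18,27) fires=9
i=15 t=31 v=2: → [27,36); WM=28
i=16 t=26 v=8: DROP (t<28-1); WM=28
i=17 t=31 v=3: → [27,36); WM=28
i=18 t=32 v=1: → [27,36); WM=29
i=19 t=38 v=8: → [36,45); WM=35
i=20 t=42 v=7: → [36,45); WM=39; [27,36) fires=6
i=21 t=39 v=9: → [36,45); WM=39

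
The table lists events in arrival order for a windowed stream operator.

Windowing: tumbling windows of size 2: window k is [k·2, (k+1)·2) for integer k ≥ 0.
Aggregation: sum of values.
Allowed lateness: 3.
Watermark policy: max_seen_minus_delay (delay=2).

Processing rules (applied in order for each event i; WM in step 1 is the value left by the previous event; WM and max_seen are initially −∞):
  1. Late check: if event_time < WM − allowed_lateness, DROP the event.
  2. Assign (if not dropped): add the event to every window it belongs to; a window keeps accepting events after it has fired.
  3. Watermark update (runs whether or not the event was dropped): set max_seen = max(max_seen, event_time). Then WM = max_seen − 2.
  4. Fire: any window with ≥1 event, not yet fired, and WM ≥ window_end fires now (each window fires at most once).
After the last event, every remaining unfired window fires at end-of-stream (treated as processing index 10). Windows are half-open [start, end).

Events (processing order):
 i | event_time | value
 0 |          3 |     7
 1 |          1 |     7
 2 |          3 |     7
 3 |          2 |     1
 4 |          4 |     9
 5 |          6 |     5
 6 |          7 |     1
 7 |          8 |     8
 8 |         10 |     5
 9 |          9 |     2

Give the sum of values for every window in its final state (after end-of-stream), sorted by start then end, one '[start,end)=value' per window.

[0,2)=7 [2,4)=15 [4,6)=9 [6,8)=6 [8,10)=10 [10,12)=5

i=0 t=3 v=7: → [2,4); WM=1
i=1 t=1 v=7: → [0,2); WM=1
i=2 t=3 v=7: → [2,4); WM=1
i=3 t=2 v=1: → [2,4); WM=1
i=4 t=4 v=9: → [4,6); WM=2; [0,2) fires=7
i=5 t=6 v=5: → [6,8); WM=4; [2,4) fires=15
i=6 t=7 v=1: → [6,8); WM=5
i=7 t=8 v=8: → [8,10); WM=6; [4,6) fires=9
i=8 t=10 v=5: → [10,12); WM=8; [6,8) fires=6
i=9 t=9 v=2: → [8,10); WM=8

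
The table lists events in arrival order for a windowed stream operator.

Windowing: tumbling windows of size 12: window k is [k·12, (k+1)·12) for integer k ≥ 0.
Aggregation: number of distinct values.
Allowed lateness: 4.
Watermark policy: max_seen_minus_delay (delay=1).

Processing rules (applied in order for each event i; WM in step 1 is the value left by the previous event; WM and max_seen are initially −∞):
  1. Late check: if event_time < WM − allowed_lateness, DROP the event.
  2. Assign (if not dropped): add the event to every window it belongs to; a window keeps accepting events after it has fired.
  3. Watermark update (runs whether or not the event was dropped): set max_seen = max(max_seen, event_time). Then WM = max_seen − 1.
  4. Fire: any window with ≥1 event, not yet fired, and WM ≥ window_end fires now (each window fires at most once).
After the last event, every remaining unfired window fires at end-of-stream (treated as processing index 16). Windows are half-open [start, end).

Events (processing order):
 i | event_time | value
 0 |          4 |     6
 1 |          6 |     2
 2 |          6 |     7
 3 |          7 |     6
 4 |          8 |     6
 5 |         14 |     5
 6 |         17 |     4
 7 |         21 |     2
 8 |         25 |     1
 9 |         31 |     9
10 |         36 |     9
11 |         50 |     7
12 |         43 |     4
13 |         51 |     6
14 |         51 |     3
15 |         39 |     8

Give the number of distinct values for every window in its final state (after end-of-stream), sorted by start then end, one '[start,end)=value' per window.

i=0 t=4 v=6: → [0,12); WM=3
i=1 t=6 v=2: → [0,12); WM=5
i=2 t=6 v=7: → [0,12); WM=5
i=3 t=7 v=6: → [0,12); WM=6
i=4 t=8 v=6: → [0,12); WM=7
i=5 t=14 v=5: → [12,24); WM=13; [0,12) fires=3
i=6 t=17 v=4: → [12,24); WM=16
i=7 t=21 v=2: → [12,24); WM=20
i=8 t=25 v=1: → [24,36); WM=24; [12,24) fires=3
i=9 t=31 v=9: → [24,36); WM=30
i=10 t=36 v=9: → [36,48); WM=35
i=11 t=50 v=7: → [48,60); WM=49; [24,36) fires=2 [36,48) fires=1
i=12 t=43 v=4: DROP (t<49-4); WM=49
i=13 t=51 v=6: → [48,60); WM=50
i=14 t=51 v=3: → [48,60); WM=50
i=15 t=39 v=8: DROP (t<50-4); WM=50

[0,12)=3 [12,24)=3 [24,36)=2 [36,48)=1 [48,60)=3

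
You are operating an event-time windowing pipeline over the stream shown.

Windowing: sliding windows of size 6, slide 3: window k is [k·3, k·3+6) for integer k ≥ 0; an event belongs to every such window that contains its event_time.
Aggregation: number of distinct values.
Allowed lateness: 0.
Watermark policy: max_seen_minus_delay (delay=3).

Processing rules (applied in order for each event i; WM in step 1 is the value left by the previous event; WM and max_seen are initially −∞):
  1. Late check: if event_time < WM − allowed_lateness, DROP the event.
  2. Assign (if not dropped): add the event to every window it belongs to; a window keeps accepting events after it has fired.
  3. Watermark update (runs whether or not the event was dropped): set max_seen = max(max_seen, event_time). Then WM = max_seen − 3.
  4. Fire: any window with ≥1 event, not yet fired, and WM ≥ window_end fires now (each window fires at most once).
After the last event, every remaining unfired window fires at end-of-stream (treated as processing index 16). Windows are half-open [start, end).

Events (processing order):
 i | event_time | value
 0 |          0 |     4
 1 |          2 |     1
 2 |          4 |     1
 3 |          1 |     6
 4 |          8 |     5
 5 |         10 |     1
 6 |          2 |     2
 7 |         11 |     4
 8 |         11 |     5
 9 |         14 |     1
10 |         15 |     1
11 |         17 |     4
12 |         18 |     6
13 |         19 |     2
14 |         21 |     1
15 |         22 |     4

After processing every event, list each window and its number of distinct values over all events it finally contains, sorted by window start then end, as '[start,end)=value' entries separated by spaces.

i=0 t=0 v=4: → [0,6); WM=-3
i=1 t=2 v=1: → [0,6); WM=-1
i=2 t=4 v=1: → [3,9),[0,6); WM=1
i=3 t=1 v=6: → [0,6); WM=1
i=4 t=8 v=5: → [6,12),[3,9); WM=5
i=5 t=10 v=1: → [9,15),[6,12); WM=7; [0,6) fires=3
i=6 t=2 v=2: DROP (t<7-0); WM=7
i=7 t=11 v=4: → [9,15),[6,12); WM=8
i=8 t=11 v=5: → [9,15),[6,12); WM=8
i=9 t=14 v=1: → [12,18),[9,15); WM=11; [3,9) fires=2
i=10 t=15 v=1: → [15,21),[12,18); WM=12; [6,12) fires=3
i=11 t=17 v=4: → [15,21),[12,18); WM=14
i=12 t=18 v=6: → [18,24),[15,21); WM=15; [9,15) fires=3
i=13 t=19 v=2: → [18,24),[15,21); WM=16
i=14 t=21 v=1: → [21,27),[18,24); WM=18; [12,18) fires=2
i=15 t=22 v=4: → [21,27),[18,24); WM=19

[0,6)=3 [3,9)=2 [6,12)=3 [9,15)=3 [12,18)=2 [15,21)=4 [18,24)=4 [21,27)=2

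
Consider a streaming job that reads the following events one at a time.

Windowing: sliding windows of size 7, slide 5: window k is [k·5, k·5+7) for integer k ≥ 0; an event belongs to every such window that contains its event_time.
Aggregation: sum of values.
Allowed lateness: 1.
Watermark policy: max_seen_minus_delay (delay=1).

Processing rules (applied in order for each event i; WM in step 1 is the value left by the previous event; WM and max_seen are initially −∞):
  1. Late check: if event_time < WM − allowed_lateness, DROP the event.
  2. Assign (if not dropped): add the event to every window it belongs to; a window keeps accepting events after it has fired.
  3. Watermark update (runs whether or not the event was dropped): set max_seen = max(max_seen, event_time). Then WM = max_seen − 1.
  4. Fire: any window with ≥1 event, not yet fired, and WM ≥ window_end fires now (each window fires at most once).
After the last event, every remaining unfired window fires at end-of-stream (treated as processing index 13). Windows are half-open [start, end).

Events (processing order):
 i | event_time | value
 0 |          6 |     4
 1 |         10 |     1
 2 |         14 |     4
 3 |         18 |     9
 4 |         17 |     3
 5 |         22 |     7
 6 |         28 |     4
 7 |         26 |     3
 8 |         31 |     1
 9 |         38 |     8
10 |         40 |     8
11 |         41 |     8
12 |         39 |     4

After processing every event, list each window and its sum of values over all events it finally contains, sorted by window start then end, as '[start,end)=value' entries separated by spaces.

i=0 t=6 v=4: → [5,12),[0,7); WM=5
i=1 t=10 v=1: → [10,17),[5,12); WM=9; [0,7) fires=4
i=2 t=14 v=4: → [10,17); WM=13; [5,12) fires=5
i=3 t=18 v=9: → [15,22); WM=17; [10,17) fires=5
i=4 t=17 v=3: → [15,22); WM=17
i=5 t=22 v=7: → [20,27); WM=21
i=6 t=28 v=4: → [25,32); WM=27; [15,22) fires=12 [20,27) fires=7
i=7 t=26 v=3: → [25,32),[20,27); WM=27
i=8 t=31 v=1: → [30,37),[25,32); WM=30
i=9 t=38 v=8: → [35,42); WM=37; [25,32) fires=8 [30,37) fires=1
i=10 t=40 v=8: → [40,47),[35,42); WM=39
i=11 t=41 v=8: → [40,47),[35,42); WM=40
i=12 t=39 v=4: → [35,42); WM=40

[0,7)=4 [5,12)=5 [10,17)=5 [15,22)=12 [20,27)=10 [25,32)=8 [30,37)=1 [35,42)=28 [40,47)=16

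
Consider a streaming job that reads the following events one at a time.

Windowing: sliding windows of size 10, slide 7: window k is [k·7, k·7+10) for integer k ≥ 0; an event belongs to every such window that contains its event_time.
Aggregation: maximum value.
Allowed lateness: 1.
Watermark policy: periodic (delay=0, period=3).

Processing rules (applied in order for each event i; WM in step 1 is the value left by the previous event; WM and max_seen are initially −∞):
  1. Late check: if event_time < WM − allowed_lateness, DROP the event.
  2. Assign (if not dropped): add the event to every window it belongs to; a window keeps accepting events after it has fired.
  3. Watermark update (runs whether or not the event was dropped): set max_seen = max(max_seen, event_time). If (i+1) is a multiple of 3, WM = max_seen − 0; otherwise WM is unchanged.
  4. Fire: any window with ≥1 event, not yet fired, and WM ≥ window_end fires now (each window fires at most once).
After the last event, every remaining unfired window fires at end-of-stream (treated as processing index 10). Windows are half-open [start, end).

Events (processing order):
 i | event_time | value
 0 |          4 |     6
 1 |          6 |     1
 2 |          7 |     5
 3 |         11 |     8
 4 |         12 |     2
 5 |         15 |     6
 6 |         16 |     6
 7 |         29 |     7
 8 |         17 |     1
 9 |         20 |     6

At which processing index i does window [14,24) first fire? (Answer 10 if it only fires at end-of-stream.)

i=0 t=4 v=6: → [0,10); WM=−∞
i=1 t=6 v=1: → [0,10); WM=−∞
i=2 t=7 v=5: → [7,17),[0,10); WM=7
i=3 t=11 v=8: → [7,17); WM=7
i=4 t=12 v=2: → [7,17); WM=7
i=5 t=15 v=6: → [14,24),[7,17); WM=15; [0,10) fires=6
i=6 t=16 v=6: → [14,24),[7,17); WM=15
i=7 t=29 v=7: → [28,38),[21,31); WM=15
i=8 t=17 v=1: → [14,24); WM=29; [7,17) fires=8 [14,24) fires=6
i=9 t=20 v=6: DROP (t<29-1); WM=29

8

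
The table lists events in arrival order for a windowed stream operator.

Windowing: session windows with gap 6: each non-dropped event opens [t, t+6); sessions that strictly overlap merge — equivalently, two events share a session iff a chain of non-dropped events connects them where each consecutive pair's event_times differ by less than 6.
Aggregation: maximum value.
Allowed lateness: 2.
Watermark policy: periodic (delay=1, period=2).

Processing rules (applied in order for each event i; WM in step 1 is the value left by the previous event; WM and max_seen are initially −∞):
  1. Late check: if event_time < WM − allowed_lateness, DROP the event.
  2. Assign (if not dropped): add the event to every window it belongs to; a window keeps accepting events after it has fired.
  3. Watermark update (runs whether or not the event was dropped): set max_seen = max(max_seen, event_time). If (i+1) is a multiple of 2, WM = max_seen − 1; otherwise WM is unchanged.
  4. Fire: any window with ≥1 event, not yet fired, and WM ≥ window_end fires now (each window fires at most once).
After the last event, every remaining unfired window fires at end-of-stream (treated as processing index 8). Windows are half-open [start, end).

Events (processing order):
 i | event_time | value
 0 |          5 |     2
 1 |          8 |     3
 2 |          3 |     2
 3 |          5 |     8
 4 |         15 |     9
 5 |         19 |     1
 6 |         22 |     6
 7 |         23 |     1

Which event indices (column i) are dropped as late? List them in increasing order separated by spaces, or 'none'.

i=0 t=5 v=2: → [5,11); WM=−∞
i=1 t=8 v=3: → [5,14); WM=7
i=2 t=3 v=2: DROP (t<7-2); WM=7
i=3 t=5 v=8: → [5,14); WM=7
i=4 t=15 v=9: → [15,21); WM=7
i=5 t=19 v=1: → [15,25); WM=18
i=6 t=22 v=6: → [15,28); WM=18
i=7 t=23 v=1: → [15,29); WM=22

2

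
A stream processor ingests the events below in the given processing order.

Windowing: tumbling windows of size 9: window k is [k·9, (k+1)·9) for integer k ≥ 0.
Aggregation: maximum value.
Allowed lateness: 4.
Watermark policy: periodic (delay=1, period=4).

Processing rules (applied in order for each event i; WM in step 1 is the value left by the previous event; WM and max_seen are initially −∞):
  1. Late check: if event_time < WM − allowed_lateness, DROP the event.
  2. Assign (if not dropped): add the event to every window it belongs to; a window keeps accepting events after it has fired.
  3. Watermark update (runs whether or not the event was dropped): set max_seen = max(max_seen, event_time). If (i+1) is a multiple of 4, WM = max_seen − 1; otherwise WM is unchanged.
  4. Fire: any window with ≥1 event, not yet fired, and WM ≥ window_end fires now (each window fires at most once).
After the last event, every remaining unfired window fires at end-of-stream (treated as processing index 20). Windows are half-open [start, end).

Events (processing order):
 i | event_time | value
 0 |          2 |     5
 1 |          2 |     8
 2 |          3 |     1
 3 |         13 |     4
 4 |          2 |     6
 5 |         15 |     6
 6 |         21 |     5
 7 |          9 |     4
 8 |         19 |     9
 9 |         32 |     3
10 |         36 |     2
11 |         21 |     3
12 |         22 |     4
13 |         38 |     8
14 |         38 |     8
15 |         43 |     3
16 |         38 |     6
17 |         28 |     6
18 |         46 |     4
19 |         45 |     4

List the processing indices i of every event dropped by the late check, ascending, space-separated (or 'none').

i=0 t=2 v=5: → [0,9); WM=−∞
i=1 t=2 v=8: → [0,9); WM=−∞
i=2 t=3 v=1: → [0,9); WM=−∞
i=3 t=13 v=4: → [9,18); WM=12; [0,9) fires=8
i=4 t=2 v=6: DROP (t<12-4); WM=12
i=5 t=15 v=6: → [9,18); WM=12
i=6 t=21 v=5: → [18,27); WM=12
i=7 t=9 v=4: → [9,18); WM=20; [9,18) fires=6
i=8 t=19 v=9: → [18,27); WM=20
i=9 t=32 v=3: → [27,36); WM=20
i=10 t=36 v=2: → [36,45); WM=20
i=11 t=21 v=3: → [18,27); WM=35; [18,27) fires=9
i=12 t=22 v=4: DROP (t<35-4); WM=35
i=13 t=38 v=8: → [36,45); WM=35
i=14 t=38 v=8: → [36,45); WM=35
i=15 t=43 v=3: → [36,45); WM=42; [27,36) fires=3
i=16 t=38 v=6: → [36,45); WM=42
i=17 t=28 v=6: DROP (t<42-4); WM=42
i=18 t=46 v=4: → [45,54); WM=42
i=19 t=45 v=4: → [45,54); WM=45; [36,45) fires=8

4 12 17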